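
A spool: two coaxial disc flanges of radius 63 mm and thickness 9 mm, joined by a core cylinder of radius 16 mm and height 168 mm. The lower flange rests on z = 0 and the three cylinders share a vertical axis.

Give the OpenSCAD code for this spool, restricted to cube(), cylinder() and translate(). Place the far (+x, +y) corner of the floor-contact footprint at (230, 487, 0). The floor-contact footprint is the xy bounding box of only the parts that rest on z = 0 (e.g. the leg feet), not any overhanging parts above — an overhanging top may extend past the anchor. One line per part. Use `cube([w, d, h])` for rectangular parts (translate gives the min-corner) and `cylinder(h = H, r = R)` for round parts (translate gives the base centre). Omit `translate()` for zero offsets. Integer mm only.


translate([167, 424, 0]) cylinder(h = 9, r = 63);
translate([167, 424, 9]) cylinder(h = 168, r = 16);
translate([167, 424, 177]) cylinder(h = 9, r = 63);


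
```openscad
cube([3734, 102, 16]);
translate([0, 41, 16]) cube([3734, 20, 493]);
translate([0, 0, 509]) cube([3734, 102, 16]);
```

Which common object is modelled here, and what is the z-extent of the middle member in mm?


An I-beam. The web height is 493 mm.

Two wide flanges with a thin centred web — an I-beam. Overall 525 mm minus two 16 mm flanges gives a web of 525 − 2·16 = 493 mm.


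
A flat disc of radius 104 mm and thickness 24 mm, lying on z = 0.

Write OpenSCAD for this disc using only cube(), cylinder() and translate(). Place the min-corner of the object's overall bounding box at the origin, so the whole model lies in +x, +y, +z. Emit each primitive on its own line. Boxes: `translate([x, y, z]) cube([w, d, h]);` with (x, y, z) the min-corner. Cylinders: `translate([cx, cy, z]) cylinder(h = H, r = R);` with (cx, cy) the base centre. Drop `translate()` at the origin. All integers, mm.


translate([104, 104, 0]) cylinder(h = 24, r = 104);


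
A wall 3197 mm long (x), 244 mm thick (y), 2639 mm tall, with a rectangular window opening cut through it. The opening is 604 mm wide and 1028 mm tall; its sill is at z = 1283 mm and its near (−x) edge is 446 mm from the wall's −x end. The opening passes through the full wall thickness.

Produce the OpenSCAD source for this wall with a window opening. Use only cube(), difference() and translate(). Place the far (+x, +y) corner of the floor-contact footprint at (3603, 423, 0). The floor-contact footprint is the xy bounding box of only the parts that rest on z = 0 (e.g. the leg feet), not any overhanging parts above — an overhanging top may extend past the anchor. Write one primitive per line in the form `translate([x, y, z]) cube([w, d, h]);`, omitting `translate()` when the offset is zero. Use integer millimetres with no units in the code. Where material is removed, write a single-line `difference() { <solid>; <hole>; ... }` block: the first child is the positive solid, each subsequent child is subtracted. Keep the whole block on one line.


difference() { translate([406, 179, 0]) cube([3197, 244, 2639]); translate([852, 179, 1283]) cube([604, 244, 1028]); }


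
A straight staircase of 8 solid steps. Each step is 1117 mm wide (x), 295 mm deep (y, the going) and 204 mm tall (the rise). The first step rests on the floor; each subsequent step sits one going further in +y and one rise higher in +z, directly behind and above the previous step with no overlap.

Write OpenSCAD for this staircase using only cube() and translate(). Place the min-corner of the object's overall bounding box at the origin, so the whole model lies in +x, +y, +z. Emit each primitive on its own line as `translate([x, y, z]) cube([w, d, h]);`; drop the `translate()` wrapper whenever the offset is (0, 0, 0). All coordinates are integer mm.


cube([1117, 295, 204]);
translate([0, 295, 204]) cube([1117, 295, 204]);
translate([0, 590, 408]) cube([1117, 295, 204]);
translate([0, 885, 612]) cube([1117, 295, 204]);
translate([0, 1180, 816]) cube([1117, 295, 204]);
translate([0, 1475, 1020]) cube([1117, 295, 204]);
translate([0, 1770, 1224]) cube([1117, 295, 204]);
translate([0, 2065, 1428]) cube([1117, 295, 204]);


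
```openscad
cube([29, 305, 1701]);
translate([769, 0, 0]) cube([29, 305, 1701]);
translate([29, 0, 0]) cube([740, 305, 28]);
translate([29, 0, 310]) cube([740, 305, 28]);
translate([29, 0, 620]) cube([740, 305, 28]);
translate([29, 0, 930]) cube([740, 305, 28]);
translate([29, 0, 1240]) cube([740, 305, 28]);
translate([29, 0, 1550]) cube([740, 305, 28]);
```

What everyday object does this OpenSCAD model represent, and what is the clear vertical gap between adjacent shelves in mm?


A bookshelf. The clear shelf gap is 282 mm.

Two tall side panels with 6 horizontal boards between them — a bookshelf. The first two shelf undersides are at z = 0 and z = 310; with shelf thickness 28, the clear gap is 310 − 0 − 28 = 282 mm.


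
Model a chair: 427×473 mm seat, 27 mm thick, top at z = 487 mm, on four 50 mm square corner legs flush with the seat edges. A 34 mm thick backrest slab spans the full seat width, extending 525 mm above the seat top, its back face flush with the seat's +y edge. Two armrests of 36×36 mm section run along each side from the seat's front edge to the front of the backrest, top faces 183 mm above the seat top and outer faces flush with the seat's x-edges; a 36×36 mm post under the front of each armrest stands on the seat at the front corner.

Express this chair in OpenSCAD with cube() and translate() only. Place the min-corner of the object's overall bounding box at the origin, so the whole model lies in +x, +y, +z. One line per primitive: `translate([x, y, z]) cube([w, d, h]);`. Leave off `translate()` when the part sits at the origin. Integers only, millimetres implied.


translate([0, 0, 460]) cube([427, 473, 27]);
cube([50, 50, 460]);
translate([377, 0, 0]) cube([50, 50, 460]);
translate([0, 423, 0]) cube([50, 50, 460]);
translate([377, 423, 0]) cube([50, 50, 460]);
translate([0, 439, 487]) cube([427, 34, 525]);
translate([0, 0, 634]) cube([36, 439, 36]);
translate([391, 0, 634]) cube([36, 439, 36]);
translate([0, 0, 487]) cube([36, 36, 147]);
translate([391, 0, 487]) cube([36, 36, 147]);


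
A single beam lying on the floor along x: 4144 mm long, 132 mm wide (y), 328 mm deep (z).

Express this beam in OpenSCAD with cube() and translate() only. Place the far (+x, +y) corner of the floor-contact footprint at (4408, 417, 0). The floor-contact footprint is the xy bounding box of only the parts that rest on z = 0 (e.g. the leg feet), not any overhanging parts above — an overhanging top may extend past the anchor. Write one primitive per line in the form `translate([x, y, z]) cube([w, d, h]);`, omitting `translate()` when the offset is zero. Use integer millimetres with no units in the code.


translate([264, 285, 0]) cube([4144, 132, 328]);


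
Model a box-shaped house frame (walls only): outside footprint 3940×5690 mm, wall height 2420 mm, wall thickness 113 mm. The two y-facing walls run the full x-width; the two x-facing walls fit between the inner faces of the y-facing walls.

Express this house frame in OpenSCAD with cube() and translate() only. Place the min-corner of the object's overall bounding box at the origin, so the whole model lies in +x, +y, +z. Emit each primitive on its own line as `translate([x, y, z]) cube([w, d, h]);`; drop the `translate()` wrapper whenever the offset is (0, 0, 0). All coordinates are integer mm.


cube([3940, 113, 2420]);
translate([0, 5577, 0]) cube([3940, 113, 2420]);
translate([0, 113, 0]) cube([113, 5464, 2420]);
translate([3827, 113, 0]) cube([113, 5464, 2420]);


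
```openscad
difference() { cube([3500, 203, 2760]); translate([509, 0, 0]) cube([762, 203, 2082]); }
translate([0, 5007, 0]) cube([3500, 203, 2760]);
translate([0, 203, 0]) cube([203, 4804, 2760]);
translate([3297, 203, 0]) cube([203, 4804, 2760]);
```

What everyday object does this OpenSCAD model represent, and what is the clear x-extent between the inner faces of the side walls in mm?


A single room. The interior width is 3094 mm.

Four walls enclosing a rectangle with a door in the front wall — a room. Outside width 3500 minus two 203 mm walls gives 3094 mm.


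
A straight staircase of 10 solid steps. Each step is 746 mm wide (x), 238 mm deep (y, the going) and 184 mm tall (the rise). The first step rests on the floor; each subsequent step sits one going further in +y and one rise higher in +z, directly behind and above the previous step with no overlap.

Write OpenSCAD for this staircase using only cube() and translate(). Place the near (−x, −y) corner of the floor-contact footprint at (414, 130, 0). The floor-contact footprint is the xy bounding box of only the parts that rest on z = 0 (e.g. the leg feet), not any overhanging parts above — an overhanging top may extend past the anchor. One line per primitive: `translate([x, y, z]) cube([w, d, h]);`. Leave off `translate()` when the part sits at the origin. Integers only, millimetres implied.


translate([414, 130, 0]) cube([746, 238, 184]);
translate([414, 368, 184]) cube([746, 238, 184]);
translate([414, 606, 368]) cube([746, 238, 184]);
translate([414, 844, 552]) cube([746, 238, 184]);
translate([414, 1082, 736]) cube([746, 238, 184]);
translate([414, 1320, 920]) cube([746, 238, 184]);
translate([414, 1558, 1104]) cube([746, 238, 184]);
translate([414, 1796, 1288]) cube([746, 238, 184]);
translate([414, 2034, 1472]) cube([746, 238, 184]);
translate([414, 2272, 1656]) cube([746, 238, 184]);


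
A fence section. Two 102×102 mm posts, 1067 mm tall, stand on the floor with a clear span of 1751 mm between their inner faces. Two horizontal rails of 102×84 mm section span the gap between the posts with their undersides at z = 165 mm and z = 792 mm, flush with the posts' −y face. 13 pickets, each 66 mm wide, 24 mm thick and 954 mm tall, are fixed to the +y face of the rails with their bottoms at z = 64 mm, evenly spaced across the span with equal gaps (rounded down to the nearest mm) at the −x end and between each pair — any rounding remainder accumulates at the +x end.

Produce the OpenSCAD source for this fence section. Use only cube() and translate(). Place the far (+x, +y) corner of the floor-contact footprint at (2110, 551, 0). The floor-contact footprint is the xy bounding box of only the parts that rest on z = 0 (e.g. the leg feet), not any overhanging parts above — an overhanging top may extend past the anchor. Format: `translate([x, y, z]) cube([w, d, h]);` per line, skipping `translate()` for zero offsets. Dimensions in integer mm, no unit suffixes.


translate([155, 449, 0]) cube([102, 102, 1067]);
translate([2008, 449, 0]) cube([102, 102, 1067]);
translate([257, 449, 165]) cube([1751, 102, 84]);
translate([257, 449, 792]) cube([1751, 102, 84]);
translate([320, 551, 64]) cube([66, 24, 954]);
translate([449, 551, 64]) cube([66, 24, 954]);
translate([578, 551, 64]) cube([66, 24, 954]);
translate([707, 551, 64]) cube([66, 24, 954]);
translate([836, 551, 64]) cube([66, 24, 954]);
translate([965, 551, 64]) cube([66, 24, 954]);
translate([1094, 551, 64]) cube([66, 24, 954]);
translate([1223, 551, 64]) cube([66, 24, 954]);
translate([1352, 551, 64]) cube([66, 24, 954]);
translate([1481, 551, 64]) cube([66, 24, 954]);
translate([1610, 551, 64]) cube([66, 24, 954]);
translate([1739, 551, 64]) cube([66, 24, 954]);
translate([1868, 551, 64]) cube([66, 24, 954]);


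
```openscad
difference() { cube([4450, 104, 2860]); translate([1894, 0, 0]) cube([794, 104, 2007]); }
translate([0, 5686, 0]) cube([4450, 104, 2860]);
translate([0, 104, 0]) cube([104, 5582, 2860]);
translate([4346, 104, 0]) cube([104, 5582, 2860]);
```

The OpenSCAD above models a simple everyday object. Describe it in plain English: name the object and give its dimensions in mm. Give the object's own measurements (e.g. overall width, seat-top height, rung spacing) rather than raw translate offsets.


A single room: four walls, each 2860 mm tall and 104 mm thick, enclosing an outside footprint 4450×5790 mm (x × y), no floor or roof. The front and back walls (−y and +y sides) run the full x-width; the side walls fit between their inner faces. A door opening 794 mm wide and 2007 mm tall is cut through the front wall from the floor up, its −x edge 1894 mm from the wall's −x end.


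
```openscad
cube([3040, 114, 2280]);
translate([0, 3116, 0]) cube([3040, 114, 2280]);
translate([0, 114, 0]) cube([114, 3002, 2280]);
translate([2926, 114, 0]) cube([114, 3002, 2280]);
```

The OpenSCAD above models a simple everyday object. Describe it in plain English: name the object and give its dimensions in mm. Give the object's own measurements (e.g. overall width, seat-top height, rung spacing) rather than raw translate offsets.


The wall frame of a small rectangular building: four walls, each 2280 mm tall and 114 mm thick, enclosing a footprint 3040 mm (x) by 3230 mm (y) outside-to-outside, with no floor or roof. The front and back walls (the −y and +y sides) span the full width; the two side walls fit between them.


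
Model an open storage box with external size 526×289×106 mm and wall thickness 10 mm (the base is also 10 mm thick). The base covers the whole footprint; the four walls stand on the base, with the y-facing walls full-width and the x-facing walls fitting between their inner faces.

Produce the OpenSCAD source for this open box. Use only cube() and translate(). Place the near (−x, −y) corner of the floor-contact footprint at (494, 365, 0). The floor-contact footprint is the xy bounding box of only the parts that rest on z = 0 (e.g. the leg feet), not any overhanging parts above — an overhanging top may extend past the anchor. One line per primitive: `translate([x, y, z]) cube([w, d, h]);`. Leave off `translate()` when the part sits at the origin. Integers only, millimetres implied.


translate([494, 365, 0]) cube([526, 289, 10]);
translate([494, 365, 10]) cube([526, 10, 96]);
translate([494, 644, 10]) cube([526, 10, 96]);
translate([494, 375, 10]) cube([10, 269, 96]);
translate([1010, 375, 10]) cube([10, 269, 96]);


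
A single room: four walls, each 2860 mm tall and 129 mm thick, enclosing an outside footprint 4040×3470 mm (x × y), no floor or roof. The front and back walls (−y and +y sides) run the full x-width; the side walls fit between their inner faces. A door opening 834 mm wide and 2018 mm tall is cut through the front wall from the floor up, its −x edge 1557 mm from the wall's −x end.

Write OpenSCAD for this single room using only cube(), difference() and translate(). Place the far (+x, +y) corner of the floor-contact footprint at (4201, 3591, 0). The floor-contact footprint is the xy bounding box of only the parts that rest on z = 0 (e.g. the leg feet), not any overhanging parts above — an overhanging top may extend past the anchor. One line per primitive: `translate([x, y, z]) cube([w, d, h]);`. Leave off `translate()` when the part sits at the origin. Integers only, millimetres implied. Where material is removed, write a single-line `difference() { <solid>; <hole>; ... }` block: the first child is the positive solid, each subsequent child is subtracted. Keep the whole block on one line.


difference() { translate([161, 121, 0]) cube([4040, 129, 2860]); translate([1718, 121, 0]) cube([834, 129, 2018]); }
translate([161, 3462, 0]) cube([4040, 129, 2860]);
translate([161, 250, 0]) cube([129, 3212, 2860]);
translate([4072, 250, 0]) cube([129, 3212, 2860]);


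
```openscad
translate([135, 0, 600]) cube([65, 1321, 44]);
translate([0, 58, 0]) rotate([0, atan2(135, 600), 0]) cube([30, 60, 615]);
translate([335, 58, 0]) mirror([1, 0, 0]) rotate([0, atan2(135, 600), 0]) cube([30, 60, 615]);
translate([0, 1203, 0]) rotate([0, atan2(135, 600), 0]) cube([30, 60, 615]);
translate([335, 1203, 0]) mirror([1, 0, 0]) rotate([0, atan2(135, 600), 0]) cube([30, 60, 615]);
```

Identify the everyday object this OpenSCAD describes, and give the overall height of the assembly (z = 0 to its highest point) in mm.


A sawhorse. The overall height is 644 mm.

A beam across two mirrored pairs of raked legs — a sawhorse. The beam's underside is at z = 600 (matching the legs' vertical rise in atan2(135, 600)) and the beam is 44 mm tall, so its top is at 600 + 44 = 644 mm. The raked legs top out at the beam's underside, so that is the highest point.


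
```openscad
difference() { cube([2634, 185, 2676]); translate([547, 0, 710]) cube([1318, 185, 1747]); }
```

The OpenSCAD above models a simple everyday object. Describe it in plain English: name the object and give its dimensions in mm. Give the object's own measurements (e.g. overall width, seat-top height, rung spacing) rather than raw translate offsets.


A wall 2634 mm long (x), 185 mm thick (y), 2676 mm tall, with a rectangular window opening cut through it. The opening is 1318 mm wide and 1747 mm tall; its sill is at z = 710 mm and its near (−x) edge is 547 mm from the wall's −x end. The opening passes through the full wall thickness.


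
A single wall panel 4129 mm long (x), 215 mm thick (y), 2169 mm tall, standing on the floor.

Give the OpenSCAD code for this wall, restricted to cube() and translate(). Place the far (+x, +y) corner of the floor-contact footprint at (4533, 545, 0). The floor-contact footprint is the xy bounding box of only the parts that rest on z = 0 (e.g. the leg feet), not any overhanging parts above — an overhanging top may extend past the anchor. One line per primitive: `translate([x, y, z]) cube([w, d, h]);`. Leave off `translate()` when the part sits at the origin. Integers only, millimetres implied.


translate([404, 330, 0]) cube([4129, 215, 2169]);


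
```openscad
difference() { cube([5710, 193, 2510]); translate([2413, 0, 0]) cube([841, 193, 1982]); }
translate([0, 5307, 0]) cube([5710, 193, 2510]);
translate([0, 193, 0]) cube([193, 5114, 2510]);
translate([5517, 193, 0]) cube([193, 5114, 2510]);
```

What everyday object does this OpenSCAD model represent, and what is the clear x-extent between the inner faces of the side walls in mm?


A single room. The interior width is 5324 mm.

Four walls enclosing a rectangle with a door in the front wall — a room. Outside width 5710 minus two 193 mm walls gives 5324 mm.


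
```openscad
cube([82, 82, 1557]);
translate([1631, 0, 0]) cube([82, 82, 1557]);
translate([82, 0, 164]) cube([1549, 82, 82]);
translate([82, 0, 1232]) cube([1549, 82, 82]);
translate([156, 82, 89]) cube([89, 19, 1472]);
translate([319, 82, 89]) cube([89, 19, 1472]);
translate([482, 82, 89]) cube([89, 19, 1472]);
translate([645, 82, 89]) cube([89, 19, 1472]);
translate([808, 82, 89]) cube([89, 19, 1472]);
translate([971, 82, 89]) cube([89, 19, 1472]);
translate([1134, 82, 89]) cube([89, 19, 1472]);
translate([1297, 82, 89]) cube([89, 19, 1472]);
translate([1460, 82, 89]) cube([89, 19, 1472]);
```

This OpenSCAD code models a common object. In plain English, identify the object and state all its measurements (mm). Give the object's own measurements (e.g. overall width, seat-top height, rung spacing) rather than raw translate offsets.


A fence section. Two 82×82 mm posts, 1557 mm tall, stand on the floor with a clear span of 1549 mm between their inner faces. Two horizontal rails of 82×82 mm section span the gap between the posts with their undersides at z = 164 mm and z = 1232 mm, flush with the posts' −y face. 9 pickets, each 89 mm wide, 19 mm thick and 1472 mm tall, are fixed to the +y face of the rails with their bottoms at z = 89 mm, spaced across the span with a 74 mm gap after the −x post and between neighbouring pickets, with 82 mm left before the +x post.


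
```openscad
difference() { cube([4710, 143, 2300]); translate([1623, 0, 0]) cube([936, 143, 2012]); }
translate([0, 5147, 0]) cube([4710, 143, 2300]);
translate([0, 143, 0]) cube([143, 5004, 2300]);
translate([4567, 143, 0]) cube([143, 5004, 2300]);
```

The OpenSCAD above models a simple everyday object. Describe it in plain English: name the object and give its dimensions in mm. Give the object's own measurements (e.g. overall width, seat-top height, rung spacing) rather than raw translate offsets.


A single room: four walls, each 2300 mm tall and 143 mm thick, enclosing an outside footprint 4710×5290 mm (x × y), no floor or roof. The front and back walls (−y and +y sides) run the full x-width; the side walls fit between their inner faces. A door opening 936 mm wide and 2012 mm tall is cut through the front wall from the floor up, its −x edge 1623 mm from the wall's −x end.


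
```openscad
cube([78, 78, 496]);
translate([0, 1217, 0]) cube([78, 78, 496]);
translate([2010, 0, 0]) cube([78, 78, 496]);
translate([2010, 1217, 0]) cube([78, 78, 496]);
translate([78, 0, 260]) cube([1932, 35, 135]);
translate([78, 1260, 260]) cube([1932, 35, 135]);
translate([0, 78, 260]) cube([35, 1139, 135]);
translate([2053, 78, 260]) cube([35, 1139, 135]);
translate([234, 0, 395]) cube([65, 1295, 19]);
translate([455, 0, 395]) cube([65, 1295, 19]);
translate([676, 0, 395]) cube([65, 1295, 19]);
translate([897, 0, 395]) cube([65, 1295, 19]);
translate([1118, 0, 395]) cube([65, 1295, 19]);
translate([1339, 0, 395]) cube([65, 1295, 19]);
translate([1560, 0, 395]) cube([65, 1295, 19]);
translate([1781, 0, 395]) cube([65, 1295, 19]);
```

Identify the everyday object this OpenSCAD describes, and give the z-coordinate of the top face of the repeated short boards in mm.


A bed frame. The slat-top height is 414 mm.

Four posts, four rails, and a row of slats — a bed frame. Slats sit on the rails at z = 260 + 135 = 395; with slat thickness 19, the top is 414 mm.


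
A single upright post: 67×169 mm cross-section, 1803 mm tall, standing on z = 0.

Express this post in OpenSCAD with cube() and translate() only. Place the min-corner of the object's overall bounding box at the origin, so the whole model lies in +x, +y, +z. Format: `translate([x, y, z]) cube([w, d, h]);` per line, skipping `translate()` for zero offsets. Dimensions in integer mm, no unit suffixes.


cube([67, 169, 1803]);


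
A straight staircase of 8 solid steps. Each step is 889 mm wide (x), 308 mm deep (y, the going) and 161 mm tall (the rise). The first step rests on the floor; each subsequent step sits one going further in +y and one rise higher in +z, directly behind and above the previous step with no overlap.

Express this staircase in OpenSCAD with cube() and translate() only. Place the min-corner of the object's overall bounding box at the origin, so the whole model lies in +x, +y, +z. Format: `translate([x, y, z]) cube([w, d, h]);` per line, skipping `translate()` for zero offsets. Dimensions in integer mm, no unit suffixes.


cube([889, 308, 161]);
translate([0, 308, 161]) cube([889, 308, 161]);
translate([0, 616, 322]) cube([889, 308, 161]);
translate([0, 924, 483]) cube([889, 308, 161]);
translate([0, 1232, 644]) cube([889, 308, 161]);
translate([0, 1540, 805]) cube([889, 308, 161]);
translate([0, 1848, 966]) cube([889, 308, 161]);
translate([0, 2156, 1127]) cube([889, 308, 161]);


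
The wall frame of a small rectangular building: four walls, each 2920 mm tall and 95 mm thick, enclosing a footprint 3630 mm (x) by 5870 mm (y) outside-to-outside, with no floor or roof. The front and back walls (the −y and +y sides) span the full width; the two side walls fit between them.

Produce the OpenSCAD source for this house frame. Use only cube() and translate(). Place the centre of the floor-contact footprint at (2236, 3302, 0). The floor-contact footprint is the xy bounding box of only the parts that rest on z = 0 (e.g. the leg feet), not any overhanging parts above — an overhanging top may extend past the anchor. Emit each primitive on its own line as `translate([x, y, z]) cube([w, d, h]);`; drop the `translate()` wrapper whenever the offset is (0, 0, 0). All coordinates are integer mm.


translate([421, 367, 0]) cube([3630, 95, 2920]);
translate([421, 6142, 0]) cube([3630, 95, 2920]);
translate([421, 462, 0]) cube([95, 5680, 2920]);
translate([3956, 462, 0]) cube([95, 5680, 2920]);


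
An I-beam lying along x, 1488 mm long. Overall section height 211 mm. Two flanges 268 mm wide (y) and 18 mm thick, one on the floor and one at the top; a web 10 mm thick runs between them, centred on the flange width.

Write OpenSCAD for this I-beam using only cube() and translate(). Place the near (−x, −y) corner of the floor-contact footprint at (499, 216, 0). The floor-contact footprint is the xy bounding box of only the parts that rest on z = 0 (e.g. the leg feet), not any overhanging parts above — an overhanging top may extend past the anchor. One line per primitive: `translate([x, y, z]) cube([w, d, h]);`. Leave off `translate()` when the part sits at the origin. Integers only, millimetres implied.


translate([499, 216, 0]) cube([1488, 268, 18]);
translate([499, 345, 18]) cube([1488, 10, 175]);
translate([499, 216, 193]) cube([1488, 268, 18]);


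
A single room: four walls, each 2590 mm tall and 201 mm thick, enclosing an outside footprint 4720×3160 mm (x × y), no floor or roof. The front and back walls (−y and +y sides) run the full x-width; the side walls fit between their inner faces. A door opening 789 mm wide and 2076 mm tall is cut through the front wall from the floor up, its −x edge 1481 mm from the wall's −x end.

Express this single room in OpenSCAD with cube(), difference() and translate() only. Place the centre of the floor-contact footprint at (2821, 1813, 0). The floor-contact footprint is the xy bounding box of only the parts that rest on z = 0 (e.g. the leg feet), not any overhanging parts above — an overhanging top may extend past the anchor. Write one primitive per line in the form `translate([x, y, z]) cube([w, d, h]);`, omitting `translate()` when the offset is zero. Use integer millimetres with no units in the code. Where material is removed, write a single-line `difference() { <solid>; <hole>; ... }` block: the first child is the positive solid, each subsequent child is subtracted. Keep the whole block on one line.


difference() { translate([461, 233, 0]) cube([4720, 201, 2590]); translate([1942, 233, 0]) cube([789, 201, 2076]); }
translate([461, 3192, 0]) cube([4720, 201, 2590]);
translate([461, 434, 0]) cube([201, 2758, 2590]);
translate([4980, 434, 0]) cube([201, 2758, 2590]);


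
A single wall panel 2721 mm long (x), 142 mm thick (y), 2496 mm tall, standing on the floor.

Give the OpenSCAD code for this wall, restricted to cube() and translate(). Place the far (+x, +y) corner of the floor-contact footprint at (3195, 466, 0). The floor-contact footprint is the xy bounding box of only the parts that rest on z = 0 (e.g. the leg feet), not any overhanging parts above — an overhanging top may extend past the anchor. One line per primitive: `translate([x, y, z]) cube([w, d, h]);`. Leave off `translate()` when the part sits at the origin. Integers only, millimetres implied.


translate([474, 324, 0]) cube([2721, 142, 2496]);


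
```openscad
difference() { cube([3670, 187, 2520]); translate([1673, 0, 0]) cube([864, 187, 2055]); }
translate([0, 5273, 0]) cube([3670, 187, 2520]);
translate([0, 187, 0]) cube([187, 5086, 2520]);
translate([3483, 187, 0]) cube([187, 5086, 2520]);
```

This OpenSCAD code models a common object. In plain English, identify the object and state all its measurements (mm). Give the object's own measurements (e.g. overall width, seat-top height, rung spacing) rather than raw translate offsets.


A single room: four walls, each 2520 mm tall and 187 mm thick, enclosing an outside footprint 3670×5460 mm (x × y), no floor or roof. The front and back walls (−y and +y sides) run the full x-width; the side walls fit between their inner faces. A door opening 864 mm wide and 2055 mm tall is cut through the front wall from the floor up, its −x edge 1673 mm from the wall's −x end.


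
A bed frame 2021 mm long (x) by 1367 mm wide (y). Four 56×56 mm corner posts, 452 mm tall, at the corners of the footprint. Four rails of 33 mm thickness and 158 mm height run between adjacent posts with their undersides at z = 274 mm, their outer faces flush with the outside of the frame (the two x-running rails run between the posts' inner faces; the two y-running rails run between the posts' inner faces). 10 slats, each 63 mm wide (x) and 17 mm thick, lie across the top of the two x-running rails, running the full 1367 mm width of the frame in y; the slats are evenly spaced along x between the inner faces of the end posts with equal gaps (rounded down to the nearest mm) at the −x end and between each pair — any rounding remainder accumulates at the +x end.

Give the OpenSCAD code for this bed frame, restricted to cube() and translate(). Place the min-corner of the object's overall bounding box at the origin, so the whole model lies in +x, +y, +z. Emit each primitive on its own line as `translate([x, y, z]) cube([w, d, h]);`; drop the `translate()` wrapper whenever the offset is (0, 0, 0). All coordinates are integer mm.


cube([56, 56, 452]);
translate([0, 1311, 0]) cube([56, 56, 452]);
translate([1965, 0, 0]) cube([56, 56, 452]);
translate([1965, 1311, 0]) cube([56, 56, 452]);
translate([56, 0, 274]) cube([1909, 33, 158]);
translate([56, 1334, 274]) cube([1909, 33, 158]);
translate([0, 56, 274]) cube([33, 1255, 158]);
translate([1988, 56, 274]) cube([33, 1255, 158]);
translate([172, 0, 432]) cube([63, 1367, 17]);
translate([351, 0, 432]) cube([63, 1367, 17]);
translate([530, 0, 432]) cube([63, 1367, 17]);
translate([709, 0, 432]) cube([63, 1367, 17]);
translate([888, 0, 432]) cube([63, 1367, 17]);
translate([1067, 0, 432]) cube([63, 1367, 17]);
translate([1246, 0, 432]) cube([63, 1367, 17]);
translate([1425, 0, 432]) cube([63, 1367, 17]);
translate([1604, 0, 432]) cube([63, 1367, 17]);
translate([1783, 0, 432]) cube([63, 1367, 17]);


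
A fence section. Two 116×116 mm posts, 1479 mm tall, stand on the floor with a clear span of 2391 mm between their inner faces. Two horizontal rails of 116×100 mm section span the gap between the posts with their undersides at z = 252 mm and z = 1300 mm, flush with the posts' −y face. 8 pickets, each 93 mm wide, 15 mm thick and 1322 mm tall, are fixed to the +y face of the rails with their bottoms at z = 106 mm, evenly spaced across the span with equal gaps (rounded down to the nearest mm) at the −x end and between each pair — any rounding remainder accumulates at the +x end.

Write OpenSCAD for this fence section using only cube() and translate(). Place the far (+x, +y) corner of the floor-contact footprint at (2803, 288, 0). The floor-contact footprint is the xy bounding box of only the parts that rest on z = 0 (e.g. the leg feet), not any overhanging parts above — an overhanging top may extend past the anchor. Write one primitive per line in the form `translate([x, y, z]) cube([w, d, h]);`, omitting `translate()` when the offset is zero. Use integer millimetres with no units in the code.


translate([180, 172, 0]) cube([116, 116, 1479]);
translate([2687, 172, 0]) cube([116, 116, 1479]);
translate([296, 172, 252]) cube([2391, 116, 100]);
translate([296, 172, 1300]) cube([2391, 116, 100]);
translate([479, 288, 106]) cube([93, 15, 1322]);
translate([755, 288, 106]) cube([93, 15, 1322]);
translate([1031, 288, 106]) cube([93, 15, 1322]);
translate([1307, 288, 106]) cube([93, 15, 1322]);
translate([1583, 288, 106]) cube([93, 15, 1322]);
translate([1859, 288, 106]) cube([93, 15, 1322]);
translate([2135, 288, 106]) cube([93, 15, 1322]);
translate([2411, 288, 106]) cube([93, 15, 1322]);


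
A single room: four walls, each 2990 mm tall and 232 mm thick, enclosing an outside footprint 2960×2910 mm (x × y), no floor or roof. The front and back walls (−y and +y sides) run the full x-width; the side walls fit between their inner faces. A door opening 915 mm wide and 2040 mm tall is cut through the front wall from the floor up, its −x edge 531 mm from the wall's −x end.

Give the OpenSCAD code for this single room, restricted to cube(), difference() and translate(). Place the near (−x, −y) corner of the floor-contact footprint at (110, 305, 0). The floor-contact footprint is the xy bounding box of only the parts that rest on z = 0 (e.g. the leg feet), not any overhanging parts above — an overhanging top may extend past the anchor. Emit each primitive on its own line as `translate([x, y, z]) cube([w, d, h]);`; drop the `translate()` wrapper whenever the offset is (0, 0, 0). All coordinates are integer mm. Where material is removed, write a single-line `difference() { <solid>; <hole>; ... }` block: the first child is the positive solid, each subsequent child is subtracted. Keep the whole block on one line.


difference() { translate([110, 305, 0]) cube([2960, 232, 2990]); translate([641, 305, 0]) cube([915, 232, 2040]); }
translate([110, 2983, 0]) cube([2960, 232, 2990]);
translate([110, 537, 0]) cube([232, 2446, 2990]);
translate([2838, 537, 0]) cube([232, 2446, 2990]);


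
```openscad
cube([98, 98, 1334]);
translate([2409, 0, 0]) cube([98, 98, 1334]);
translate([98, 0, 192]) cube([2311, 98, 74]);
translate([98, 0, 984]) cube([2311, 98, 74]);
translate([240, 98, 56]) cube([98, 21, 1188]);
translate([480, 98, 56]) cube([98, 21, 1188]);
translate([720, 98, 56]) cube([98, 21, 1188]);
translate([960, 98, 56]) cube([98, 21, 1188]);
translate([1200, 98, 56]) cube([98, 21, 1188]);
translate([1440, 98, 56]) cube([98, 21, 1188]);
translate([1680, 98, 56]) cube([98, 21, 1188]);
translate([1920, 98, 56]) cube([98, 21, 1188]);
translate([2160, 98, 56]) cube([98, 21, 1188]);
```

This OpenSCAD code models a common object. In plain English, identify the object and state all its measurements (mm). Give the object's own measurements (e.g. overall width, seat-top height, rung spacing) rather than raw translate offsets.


A fence section. Two 98×98 mm posts, 1334 mm tall, stand on the floor with a clear span of 2311 mm between their inner faces. Two horizontal rails of 98×74 mm section span the gap between the posts with their undersides at z = 192 mm and z = 984 mm, flush with the posts' −y face. 9 pickets, each 98 mm wide, 21 mm thick and 1188 mm tall, are fixed to the +y face of the rails with their bottoms at z = 56 mm, spaced across the span with a 142 mm gap after the −x post and between neighbouring pickets, with 151 mm left before the +x post.


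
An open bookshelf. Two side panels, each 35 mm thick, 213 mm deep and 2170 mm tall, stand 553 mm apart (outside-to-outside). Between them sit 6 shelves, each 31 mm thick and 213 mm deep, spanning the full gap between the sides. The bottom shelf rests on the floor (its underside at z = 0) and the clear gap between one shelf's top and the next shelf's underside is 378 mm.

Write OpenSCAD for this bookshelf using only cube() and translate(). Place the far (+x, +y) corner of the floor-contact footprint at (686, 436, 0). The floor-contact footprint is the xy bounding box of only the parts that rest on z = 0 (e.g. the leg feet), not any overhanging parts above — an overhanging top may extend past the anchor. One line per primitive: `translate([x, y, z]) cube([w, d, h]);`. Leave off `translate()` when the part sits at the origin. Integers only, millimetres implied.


translate([133, 223, 0]) cube([35, 213, 2170]);
translate([651, 223, 0]) cube([35, 213, 2170]);
translate([168, 223, 0]) cube([483, 213, 31]);
translate([168, 223, 409]) cube([483, 213, 31]);
translate([168, 223, 818]) cube([483, 213, 31]);
translate([168, 223, 1227]) cube([483, 213, 31]);
translate([168, 223, 1636]) cube([483, 213, 31]);
translate([168, 223, 2045]) cube([483, 213, 31]);


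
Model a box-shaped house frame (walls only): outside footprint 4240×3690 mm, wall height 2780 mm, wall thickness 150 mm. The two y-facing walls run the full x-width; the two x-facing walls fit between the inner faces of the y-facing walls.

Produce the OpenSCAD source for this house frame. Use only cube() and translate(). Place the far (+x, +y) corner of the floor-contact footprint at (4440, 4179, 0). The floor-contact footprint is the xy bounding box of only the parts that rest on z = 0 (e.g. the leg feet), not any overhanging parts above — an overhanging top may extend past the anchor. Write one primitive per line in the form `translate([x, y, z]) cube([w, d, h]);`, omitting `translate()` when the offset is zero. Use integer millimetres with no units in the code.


translate([200, 489, 0]) cube([4240, 150, 2780]);
translate([200, 4029, 0]) cube([4240, 150, 2780]);
translate([200, 639, 0]) cube([150, 3390, 2780]);
translate([4290, 639, 0]) cube([150, 3390, 2780]);


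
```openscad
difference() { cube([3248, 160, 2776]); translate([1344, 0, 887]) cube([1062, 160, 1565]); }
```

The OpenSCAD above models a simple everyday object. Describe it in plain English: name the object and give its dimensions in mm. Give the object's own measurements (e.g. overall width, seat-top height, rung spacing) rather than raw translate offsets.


A wall 3248 mm long (x), 160 mm thick (y), 2776 mm tall, with a rectangular window opening cut through it. The opening is 1062 mm wide and 1565 mm tall; its sill is at z = 887 mm and its near (−x) edge is 1344 mm from the wall's −x end. The opening passes through the full wall thickness.


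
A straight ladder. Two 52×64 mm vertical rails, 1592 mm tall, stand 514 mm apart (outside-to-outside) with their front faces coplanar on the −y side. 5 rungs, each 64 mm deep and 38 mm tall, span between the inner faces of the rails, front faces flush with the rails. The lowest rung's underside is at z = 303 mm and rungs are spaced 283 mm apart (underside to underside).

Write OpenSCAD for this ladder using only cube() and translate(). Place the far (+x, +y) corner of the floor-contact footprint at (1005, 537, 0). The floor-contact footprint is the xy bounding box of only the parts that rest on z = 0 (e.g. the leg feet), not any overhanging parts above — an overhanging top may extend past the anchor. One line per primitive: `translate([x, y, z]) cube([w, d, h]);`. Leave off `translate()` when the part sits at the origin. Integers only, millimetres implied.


translate([491, 473, 0]) cube([52, 64, 1592]);
translate([953, 473, 0]) cube([52, 64, 1592]);
translate([543, 473, 303]) cube([410, 64, 38]);
translate([543, 473, 586]) cube([410, 64, 38]);
translate([543, 473, 869]) cube([410, 64, 38]);
translate([543, 473, 1152]) cube([410, 64, 38]);
translate([543, 473, 1435]) cube([410, 64, 38]);


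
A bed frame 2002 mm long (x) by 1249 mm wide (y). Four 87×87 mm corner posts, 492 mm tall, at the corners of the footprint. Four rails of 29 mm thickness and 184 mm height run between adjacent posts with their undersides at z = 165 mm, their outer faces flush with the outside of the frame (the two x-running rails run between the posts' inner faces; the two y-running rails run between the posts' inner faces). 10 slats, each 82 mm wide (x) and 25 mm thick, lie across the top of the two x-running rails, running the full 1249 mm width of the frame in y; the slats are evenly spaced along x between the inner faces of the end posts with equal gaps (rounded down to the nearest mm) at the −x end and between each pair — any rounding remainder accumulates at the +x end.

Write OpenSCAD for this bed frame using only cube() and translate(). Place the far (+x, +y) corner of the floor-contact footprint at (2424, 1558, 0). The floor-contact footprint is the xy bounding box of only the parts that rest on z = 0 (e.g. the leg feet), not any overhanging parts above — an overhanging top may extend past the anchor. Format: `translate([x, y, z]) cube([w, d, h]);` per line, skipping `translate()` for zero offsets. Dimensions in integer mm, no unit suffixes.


translate([422, 309, 0]) cube([87, 87, 492]);
translate([422, 1471, 0]) cube([87, 87, 492]);
translate([2337, 309, 0]) cube([87, 87, 492]);
translate([2337, 1471, 0]) cube([87, 87, 492]);
translate([509, 309, 165]) cube([1828, 29, 184]);
translate([509, 1529, 165]) cube([1828, 29, 184]);
translate([422, 396, 165]) cube([29, 1075, 184]);
translate([2395, 396, 165]) cube([29, 1075, 184]);
translate([600, 309, 349]) cube([82, 1249, 25]);
translate([773, 309, 349]) cube([82, 1249, 25]);
translate([946, 309, 349]) cube([82, 1249, 25]);
translate([1119, 309, 349]) cube([82, 1249, 25]);
translate([1292, 309, 349]) cube([82, 1249, 25]);
translate([1465, 309, 349]) cube([82, 1249, 25]);
translate([1638, 309, 349]) cube([82, 1249, 25]);
translate([1811, 309, 349]) cube([82, 1249, 25]);
translate([1984, 309, 349]) cube([82, 1249, 25]);
translate([2157, 309, 349]) cube([82, 1249, 25]);
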